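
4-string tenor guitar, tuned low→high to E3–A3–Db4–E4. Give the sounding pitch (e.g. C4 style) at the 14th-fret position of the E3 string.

The open E3 string plus 14 semitones: E–F–Gb–G–…–E–F–Gb.
The walk passes from B into C once, so the octave number goes from 3 to 4.

Gb4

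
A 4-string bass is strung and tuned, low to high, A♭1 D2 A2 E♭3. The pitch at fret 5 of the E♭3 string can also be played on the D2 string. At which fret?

18

Fret 5 on E♭3 is MIDI 51 + 5 = 56 (A♭3). On the D2 string (open MIDI 38), that pitch is 56 − 38 = fret 18.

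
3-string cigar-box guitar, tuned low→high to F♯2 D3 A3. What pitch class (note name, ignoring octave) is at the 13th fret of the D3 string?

The open D3 string plus 13 semitones: D–D#–E–F–…–C#–D–D#.
(Equivalently spelled E♭.)

D♯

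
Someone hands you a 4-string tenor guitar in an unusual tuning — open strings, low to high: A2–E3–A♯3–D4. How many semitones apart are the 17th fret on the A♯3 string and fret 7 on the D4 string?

A♯3 at fret 17 → D♯5 (MIDI 75); D4 at fret 7 → A4 (MIDI 69).
75 − 69 = 6, so the two pitches are 6 semitones apart, with D♯5 the higher.

6 semitones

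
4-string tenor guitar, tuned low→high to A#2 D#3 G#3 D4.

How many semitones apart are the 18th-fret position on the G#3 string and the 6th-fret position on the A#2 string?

22 semitones

G#3 at fret 18 → D5 (MIDI 74); A#2 at fret 6 → E3 (MIDI 52).
74 − 52 = 22, so the two pitches are 22 semitones apart, with D5 the higher.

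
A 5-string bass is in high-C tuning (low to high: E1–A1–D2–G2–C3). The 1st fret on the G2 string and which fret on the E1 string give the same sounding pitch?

G2 at fret 1 is G2 + 1 semitone = G#2.
The open E1 string is 15 semitones below the open G2, so the same pitch on the E1 string lies at fret 1 + 15 = 16.

16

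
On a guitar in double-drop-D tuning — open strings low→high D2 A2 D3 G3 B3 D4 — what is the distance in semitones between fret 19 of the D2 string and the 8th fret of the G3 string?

6 semitones

D2 at fret 19 → A3 (MIDI 57); G3 at fret 8 → D#4 (MIDI 63).
57 − 63 = -6, so the two pitches are 6 semitones apart, with D#4 the higher.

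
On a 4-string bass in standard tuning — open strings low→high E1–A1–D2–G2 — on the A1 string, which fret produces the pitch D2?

D2 is 5 semitones above the open A1 (A–A#–B–C–C#–D), so it sits at fret 5.

5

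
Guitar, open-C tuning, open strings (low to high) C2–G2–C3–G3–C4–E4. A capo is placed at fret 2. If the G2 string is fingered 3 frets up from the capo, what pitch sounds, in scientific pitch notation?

The capo raises the open G2 by 2 semitones to A2; fretting 3 more gives G2 + 2 + 3 = G2 + 5 semitones = C3.

C3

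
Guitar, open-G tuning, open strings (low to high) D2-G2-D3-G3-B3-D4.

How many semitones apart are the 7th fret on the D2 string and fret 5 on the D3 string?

10 semitones

D2 at fret 7 → A2 (MIDI 45); D3 at fret 5 → G3 (MIDI 55).
45 − 55 = -10, so the two pitches are 10 semitones apart, with G3 the higher.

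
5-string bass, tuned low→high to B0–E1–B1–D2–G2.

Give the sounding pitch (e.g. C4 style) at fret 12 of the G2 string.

The open G2 string plus 12 semitones: G–G#–A–A#–…–F–F#–G.
The walk passes from B into C once, so the octave number goes from 2 to 3.

G3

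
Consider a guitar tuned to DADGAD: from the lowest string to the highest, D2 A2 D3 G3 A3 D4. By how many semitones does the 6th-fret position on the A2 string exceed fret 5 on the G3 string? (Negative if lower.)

-9 semitones

A2 at fret 6 → D♯3 (MIDI 51); G3 at fret 5 → C4 (MIDI 60).
51 − 60 = -9, so the two pitches are 9 semitones apart.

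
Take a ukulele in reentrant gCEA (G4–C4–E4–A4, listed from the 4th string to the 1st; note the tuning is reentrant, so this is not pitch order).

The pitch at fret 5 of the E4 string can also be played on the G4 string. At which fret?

2

Fret 5 on E4 is MIDI 64 + 5 = 69 (A4). On the G4 string (open MIDI 67), that pitch is 69 − 67 = fret 2.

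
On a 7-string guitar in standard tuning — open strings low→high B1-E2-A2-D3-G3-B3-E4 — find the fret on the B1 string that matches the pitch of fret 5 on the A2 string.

15

Fret 5 on A2 is MIDI 45 + 5 = 50 (D3). On the B1 string (open MIDI 35), that pitch is 50 − 35 = fret 15.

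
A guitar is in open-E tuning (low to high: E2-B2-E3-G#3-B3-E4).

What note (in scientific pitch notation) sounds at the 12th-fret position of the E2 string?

E3

E2 is MIDI 40. Adding 12 gives 52, which is E3.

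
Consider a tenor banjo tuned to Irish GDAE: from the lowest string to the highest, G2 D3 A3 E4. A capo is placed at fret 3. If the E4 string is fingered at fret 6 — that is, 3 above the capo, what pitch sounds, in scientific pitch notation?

A#4

The capo raises the open E4 by 3 semitones to G4; fretting 3 more gives E4 + 3 + 3 = E4 + 6 semitones = A#4.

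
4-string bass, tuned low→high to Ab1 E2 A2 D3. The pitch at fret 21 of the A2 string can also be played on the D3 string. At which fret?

16

A2 at fret 21 is A2 + 21 semitones = Gb4.
The open D3 string is 5 semitones above the open A2, so the same pitch on the D3 string lies at fret 21 − 5 = 16.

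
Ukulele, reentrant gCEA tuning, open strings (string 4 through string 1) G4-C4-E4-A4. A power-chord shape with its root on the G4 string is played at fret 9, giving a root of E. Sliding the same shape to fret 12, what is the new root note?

G

Moving from fret 9 to fret 12 shifts the root by 3 semitones.
E up 3 semitones is G.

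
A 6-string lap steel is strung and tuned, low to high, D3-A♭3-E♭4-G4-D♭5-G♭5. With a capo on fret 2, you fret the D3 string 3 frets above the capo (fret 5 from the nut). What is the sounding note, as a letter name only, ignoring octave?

The capo raises the open D3 by 2 semitones to E3; fretting 3 more gives D3 + 2 + 3 = D3 + 5 semitones, landing on G.

G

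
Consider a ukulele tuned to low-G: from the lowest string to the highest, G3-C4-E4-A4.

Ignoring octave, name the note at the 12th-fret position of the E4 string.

E

E4 is MIDI 64. Adding 12 gives 76; 76 mod 12 = 4, i.e. E.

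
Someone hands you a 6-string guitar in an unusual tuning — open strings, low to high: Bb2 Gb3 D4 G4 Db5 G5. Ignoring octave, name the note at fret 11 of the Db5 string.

C

Db5 is MIDI 73. Adding 11 gives 84; 84 mod 12 = 0, i.e. C.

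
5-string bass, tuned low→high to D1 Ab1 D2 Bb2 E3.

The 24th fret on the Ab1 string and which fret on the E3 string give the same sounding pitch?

Fret 24 on Ab1 is MIDI 32 + 24 = 56 (Ab3). On the E3 string (open MIDI 52), that pitch is 56 − 52 = fret 4.

4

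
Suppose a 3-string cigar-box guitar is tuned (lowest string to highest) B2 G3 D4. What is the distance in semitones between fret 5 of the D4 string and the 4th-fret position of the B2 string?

D4 at fret 5 → G4 (MIDI 67); B2 at fret 4 → D#3 (MIDI 51).
67 − 51 = 16, so the two pitches are 16 semitones apart, with G4 the higher.

16 semitones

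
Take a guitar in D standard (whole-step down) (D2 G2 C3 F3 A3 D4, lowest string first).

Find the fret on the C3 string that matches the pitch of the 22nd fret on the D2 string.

Fret 22 on D2 is MIDI 38 + 22 = 60 (C4). On the C3 string (open MIDI 48), that pitch is 60 − 48 = fret 12.

12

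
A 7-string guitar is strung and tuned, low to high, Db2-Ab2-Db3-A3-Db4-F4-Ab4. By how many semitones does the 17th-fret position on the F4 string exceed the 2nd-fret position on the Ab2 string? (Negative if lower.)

F4 at fret 17 → Bb5 (MIDI 82); Ab2 at fret 2 → Bb2 (MIDI 46).
82 − 46 = 36, so the two pitches are 36 semitones apart.

36 semitones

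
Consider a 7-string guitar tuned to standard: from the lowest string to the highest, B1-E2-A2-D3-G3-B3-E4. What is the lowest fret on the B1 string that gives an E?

From B1, count semitones up the chromatic scale until reaching E: B–C–C#–D–D#–E — 5 steps.

5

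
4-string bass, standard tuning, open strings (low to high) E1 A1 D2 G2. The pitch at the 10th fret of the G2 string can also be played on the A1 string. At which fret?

Fret 10 on G2 is MIDI 43 + 10 = 53 (F3). On the A1 string (open MIDI 33), that pitch is 53 − 33 = fret 20.

20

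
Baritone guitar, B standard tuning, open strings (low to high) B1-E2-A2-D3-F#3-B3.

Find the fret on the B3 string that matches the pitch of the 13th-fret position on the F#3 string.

F#3 at fret 13 is F#3 + 13 semitones = G4.
The open B3 string is 5 semitones above the open F#3, so the same pitch on the B3 string lies at fret 13 − 5 = 8.

8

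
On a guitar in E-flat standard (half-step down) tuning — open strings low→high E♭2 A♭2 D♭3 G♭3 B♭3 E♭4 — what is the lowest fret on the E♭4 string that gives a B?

From E♭4, count semitones up the chromatic scale until reaching B: Eb–E–F–Gb–G–Ab–A–Bb–B — 8 steps.

8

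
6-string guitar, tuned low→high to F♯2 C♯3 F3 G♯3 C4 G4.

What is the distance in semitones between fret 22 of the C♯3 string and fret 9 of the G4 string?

5 semitones

C♯3 at fret 22 → B4 (MIDI 71); G4 at fret 9 → E5 (MIDI 76).
71 − 76 = -5, so the two pitches are 5 semitones apart, with E5 the higher.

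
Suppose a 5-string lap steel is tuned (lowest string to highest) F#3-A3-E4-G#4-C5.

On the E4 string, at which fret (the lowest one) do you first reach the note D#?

11

From E4, count semitones up the chromatic scale until reaching D#: E–F–F#–G–…–C#–D–D# — 11 steps.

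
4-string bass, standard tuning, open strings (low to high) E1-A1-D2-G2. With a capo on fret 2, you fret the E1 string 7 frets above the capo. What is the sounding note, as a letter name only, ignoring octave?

C♯

The capo raises the open E1 by 2 semitones to F♯1; fretting 7 more gives E1 + 2 + 7 = E1 + 9 semitones, landing on C♯.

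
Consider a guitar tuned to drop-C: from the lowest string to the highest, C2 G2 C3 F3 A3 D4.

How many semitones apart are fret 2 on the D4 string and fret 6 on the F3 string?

D4 at fret 2 → E4 (MIDI 64); F3 at fret 6 → B3 (MIDI 59).
64 − 59 = 5, so the two pitches are 5 semitones apart, with E4 the higher.

5 semitones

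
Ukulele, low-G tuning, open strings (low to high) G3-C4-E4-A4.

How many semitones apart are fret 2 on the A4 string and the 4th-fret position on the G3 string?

12 semitones

A4 at fret 2 → B4 (MIDI 71); G3 at fret 4 → B3 (MIDI 59).
71 − 59 = 12, so the two pitches are 12 semitones apart, with B4 the higher.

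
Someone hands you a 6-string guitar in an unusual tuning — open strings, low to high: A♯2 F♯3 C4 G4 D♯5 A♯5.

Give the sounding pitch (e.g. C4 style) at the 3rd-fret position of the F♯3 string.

F♯3 is MIDI 54. Adding 3 gives 57, which is A3.

A3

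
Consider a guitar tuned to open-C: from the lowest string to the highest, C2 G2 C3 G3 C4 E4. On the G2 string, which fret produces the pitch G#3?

13

G#3 is 13 semitones above the open G2 (G–G#–A–A#–…–F#–G–G#), so it sits at fret 13.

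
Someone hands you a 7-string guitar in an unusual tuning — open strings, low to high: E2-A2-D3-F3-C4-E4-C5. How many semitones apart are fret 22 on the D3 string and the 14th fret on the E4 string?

D3 at fret 22 → C5 (MIDI 72); E4 at fret 14 → Gb5 (MIDI 78).
72 − 78 = -6, so the two pitches are 6 semitones apart, with Gb5 the higher.

6 semitones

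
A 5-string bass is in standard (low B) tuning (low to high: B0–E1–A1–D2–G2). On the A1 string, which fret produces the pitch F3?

F3 is 20 semitones above the open A1 (A–A#–B–C–…–D#–E–F), so it sits at fret 20.

20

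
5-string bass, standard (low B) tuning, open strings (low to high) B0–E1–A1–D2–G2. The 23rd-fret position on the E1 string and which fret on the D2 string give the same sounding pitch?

Fret 23 on E1 is MIDI 28 + 23 = 51 (D#3). On the D2 string (open MIDI 38), that pitch is 51 − 38 = fret 13.

13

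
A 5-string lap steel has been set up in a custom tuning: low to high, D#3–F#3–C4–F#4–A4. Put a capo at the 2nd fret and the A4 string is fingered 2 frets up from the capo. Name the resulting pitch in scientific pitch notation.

The capo raises the open A4 by 2 semitones to B4; fretting 2 more gives A4 + 2 + 2 = A4 + 4 semitones = C#5.

C#5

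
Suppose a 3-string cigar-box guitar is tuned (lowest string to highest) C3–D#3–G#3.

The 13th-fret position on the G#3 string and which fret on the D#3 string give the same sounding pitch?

18

G#3 at fret 13 is G#3 + 13 semitones = A4.
The open D#3 string is 5 semitones below the open G#3, so the same pitch on the D#3 string lies at fret 13 + 5 = 18.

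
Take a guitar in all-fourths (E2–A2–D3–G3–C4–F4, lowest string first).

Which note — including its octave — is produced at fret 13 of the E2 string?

F3

E2 is MIDI 40. Adding 13 gives 53, which is F3.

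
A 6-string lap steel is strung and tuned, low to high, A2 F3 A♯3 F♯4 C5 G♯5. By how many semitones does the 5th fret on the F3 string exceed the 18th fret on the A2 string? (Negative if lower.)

-5 semitones

F3 at fret 5 → A♯3 (MIDI 58); A2 at fret 18 → D♯4 (MIDI 63).
58 − 63 = -5, so the two pitches are 5 semitones apart.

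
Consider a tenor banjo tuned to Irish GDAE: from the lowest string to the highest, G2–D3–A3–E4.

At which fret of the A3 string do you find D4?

5

D4 is 5 semitones above the open A3 (A–A#–B–C–C#–D), so it sits at fret 5.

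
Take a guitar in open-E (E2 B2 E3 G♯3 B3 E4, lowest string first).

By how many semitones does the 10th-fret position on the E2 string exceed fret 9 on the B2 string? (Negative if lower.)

E2 at fret 10 → D3 (MIDI 50); B2 at fret 9 → G♯3 (MIDI 56).
50 − 56 = -6, so the two pitches are 6 semitones apart.

-6 semitones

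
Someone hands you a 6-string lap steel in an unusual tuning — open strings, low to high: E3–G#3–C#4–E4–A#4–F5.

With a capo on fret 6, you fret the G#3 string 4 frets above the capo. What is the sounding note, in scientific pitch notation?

F#4

The capo raises the open G#3 by 6 semitones to D4; fretting 4 more gives G#3 + 6 + 4 = G#3 + 10 semitones = F#4.
(Also written Gb.)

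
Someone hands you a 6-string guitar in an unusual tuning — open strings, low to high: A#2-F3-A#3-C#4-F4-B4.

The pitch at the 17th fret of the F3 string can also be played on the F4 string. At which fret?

F3 at fret 17 is F3 + 17 semitones = A#4.
The open F4 string is 12 semitones above the open F3, so the same pitch on the F4 string lies at fret 17 − 12 = 5.

5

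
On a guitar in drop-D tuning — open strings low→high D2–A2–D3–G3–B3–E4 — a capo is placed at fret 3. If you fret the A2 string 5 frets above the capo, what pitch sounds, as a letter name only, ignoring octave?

F

The capo raises the open A2 by 3 semitones to C3; fretting 5 more gives A2 + 3 + 5 = A2 + 8 semitones, landing on F.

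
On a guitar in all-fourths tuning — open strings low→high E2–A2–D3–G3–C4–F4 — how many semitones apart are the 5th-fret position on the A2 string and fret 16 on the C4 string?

26 semitones

A2 at fret 5 → D3 (MIDI 50); C4 at fret 16 → E5 (MIDI 76).
50 − 76 = -26, so the two pitches are 26 semitones apart, with E5 the higher.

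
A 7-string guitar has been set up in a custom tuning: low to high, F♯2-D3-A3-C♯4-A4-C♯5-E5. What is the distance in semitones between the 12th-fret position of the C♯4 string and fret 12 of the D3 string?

C♯4 at fret 12 → C♯5 (MIDI 73); D3 at fret 12 → D4 (MIDI 62).
73 − 62 = 11, so the two pitches are 11 semitones apart, with C♯5 the higher.

11 semitones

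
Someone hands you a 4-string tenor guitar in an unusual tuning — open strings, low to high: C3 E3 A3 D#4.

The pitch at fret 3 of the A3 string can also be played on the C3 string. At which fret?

A3 at fret 3 is A3 + 3 semitones = C4.
The open C3 string is 9 semitones below the open A3, so the same pitch on the C3 string lies at fret 3 + 9 = 12.

12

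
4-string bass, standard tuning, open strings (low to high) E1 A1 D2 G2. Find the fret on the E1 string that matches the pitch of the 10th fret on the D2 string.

20

D2 at fret 10 is D2 + 10 semitones = C3.
The open E1 string is 10 semitones below the open D2, so the same pitch on the E1 string lies at fret 10 + 10 = 20.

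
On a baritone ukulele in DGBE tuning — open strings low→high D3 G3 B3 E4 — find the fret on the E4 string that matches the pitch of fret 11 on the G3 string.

2

G3 at fret 11 is G3 + 11 semitones = F♯4.
The open E4 string is 9 semitones above the open G3, so the same pitch on the E4 string lies at fret 11 − 9 = 2.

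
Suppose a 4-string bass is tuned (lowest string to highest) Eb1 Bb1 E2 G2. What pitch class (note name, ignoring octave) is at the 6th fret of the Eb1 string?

Each fret is one semitone, so Eb1 + 6 = A.

A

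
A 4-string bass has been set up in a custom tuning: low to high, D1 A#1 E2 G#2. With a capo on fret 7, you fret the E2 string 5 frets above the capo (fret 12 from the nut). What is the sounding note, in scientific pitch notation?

The capo raises the open E2 by 7 semitones to B2; fretting 5 more gives E2 + 7 + 5 = E2 + 12 semitones = E3.

E3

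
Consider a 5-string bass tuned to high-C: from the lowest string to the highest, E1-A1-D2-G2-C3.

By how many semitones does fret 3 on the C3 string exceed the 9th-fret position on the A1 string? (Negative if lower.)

9 semitones

C3 at fret 3 → D#3 (MIDI 51); A1 at fret 9 → F#2 (MIDI 42).
51 − 42 = 9, so the two pitches are 9 semitones apart.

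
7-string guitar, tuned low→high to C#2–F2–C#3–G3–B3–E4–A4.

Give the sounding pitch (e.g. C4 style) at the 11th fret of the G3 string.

F#4

G3 is MIDI 55. Adding 11 gives 66, which is F#4.
(Equivalently spelled Gb4.)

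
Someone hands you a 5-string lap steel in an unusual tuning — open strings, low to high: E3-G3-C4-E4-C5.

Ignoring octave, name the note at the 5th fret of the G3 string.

C

G3 is MIDI 55. Adding 5 gives 60; 60 mod 12 = 0, i.e. C.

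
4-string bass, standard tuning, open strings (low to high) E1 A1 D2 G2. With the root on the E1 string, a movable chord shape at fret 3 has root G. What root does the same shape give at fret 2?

F#

Moving from fret 3 to fret 2 shifts the root by -1 semitone.
G down 1 semitone is F#.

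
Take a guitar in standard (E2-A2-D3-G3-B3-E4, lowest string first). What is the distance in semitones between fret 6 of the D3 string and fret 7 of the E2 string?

D3 at fret 6 → G♯3 (MIDI 56); E2 at fret 7 → B2 (MIDI 47).
56 − 47 = 9, so the two pitches are 9 semitones apart, with G♯3 the higher.

9 semitones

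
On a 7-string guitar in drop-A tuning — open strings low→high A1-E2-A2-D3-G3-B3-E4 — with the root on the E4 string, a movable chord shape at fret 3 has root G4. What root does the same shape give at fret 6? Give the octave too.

A♯4

Moving from fret 3 to fret 6 shifts the root by 3 semitones.
G4 up 3 semitones is A♯4.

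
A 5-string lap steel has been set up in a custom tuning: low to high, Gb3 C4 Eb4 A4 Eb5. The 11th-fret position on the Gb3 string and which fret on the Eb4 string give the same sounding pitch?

Gb3 at fret 11 is Gb3 + 11 semitones = F4.
The open Eb4 string is 9 semitones above the open Gb3, so the same pitch on the Eb4 string lies at fret 11 − 9 = 2.

2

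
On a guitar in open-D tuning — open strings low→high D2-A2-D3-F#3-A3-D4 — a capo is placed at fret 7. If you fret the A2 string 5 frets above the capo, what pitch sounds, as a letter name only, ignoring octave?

The capo raises the open A2 by 7 semitones to E3; fretting 5 more gives A2 + 7 + 5 = A2 + 12 semitones, landing on A.

A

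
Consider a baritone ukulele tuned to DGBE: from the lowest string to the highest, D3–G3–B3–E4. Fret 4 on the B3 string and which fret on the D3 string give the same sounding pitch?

B3 at fret 4 is B3 + 4 semitones = D#4.
The open D3 string is 9 semitones below the open B3, so the same pitch on the D3 string lies at fret 4 + 9 = 13.

13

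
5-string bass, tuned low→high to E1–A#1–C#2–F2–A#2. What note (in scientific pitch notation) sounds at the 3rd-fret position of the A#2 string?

C#3

A#2 is MIDI 46. Adding 3 gives 49, which is C#3.
(Equivalently spelled Db3.)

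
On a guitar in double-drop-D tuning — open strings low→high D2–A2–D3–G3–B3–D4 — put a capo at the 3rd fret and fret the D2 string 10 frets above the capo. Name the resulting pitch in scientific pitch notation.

The capo raises the open D2 by 3 semitones to F2; fretting 10 more gives D2 + 3 + 10 = D2 + 13 semitones = D#3.

D#3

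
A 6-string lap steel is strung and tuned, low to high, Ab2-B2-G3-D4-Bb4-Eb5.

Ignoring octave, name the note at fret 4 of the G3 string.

B

The open G3 string plus 4 semitones: G–Ab–A–Bb–B.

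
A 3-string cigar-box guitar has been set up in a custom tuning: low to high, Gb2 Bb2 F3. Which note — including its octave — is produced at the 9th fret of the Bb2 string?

G3

The open Bb2 string plus 9 semitones: Bb–B–C–Db–D–Eb–E–F–Gb–G.
The walk passes from B into C once, so the octave number goes from 2 to 3.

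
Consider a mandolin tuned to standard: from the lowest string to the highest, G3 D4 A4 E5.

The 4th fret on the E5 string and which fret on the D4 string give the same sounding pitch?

E5 at fret 4 is E5 + 4 semitones = G♯5.
The open D4 string is 14 semitones below the open E5, so the same pitch on the D4 string lies at fret 4 + 14 = 18.

18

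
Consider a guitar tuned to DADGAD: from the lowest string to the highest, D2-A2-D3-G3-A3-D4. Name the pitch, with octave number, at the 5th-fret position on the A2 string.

Each fret is one semitone, so A2 + 5 = D3.

D3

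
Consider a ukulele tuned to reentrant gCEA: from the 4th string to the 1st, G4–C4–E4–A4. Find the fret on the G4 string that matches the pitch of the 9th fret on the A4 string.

A4 at fret 9 is A4 + 9 semitones = F#5.
The open G4 string is 2 semitones below the open A4, so the same pitch on the G4 string lies at fret 9 + 2 = 11.

11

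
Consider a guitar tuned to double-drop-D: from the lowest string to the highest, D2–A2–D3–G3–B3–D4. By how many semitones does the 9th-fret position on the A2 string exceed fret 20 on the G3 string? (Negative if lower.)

-21 semitones

A2 at fret 9 → F♯3 (MIDI 54); G3 at fret 20 → D♯5 (MIDI 75).
54 − 75 = -21, so the two pitches are 21 semitones apart.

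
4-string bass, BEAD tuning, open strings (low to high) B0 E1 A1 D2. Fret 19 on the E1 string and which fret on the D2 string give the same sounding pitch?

Fret 19 on E1 is MIDI 28 + 19 = 47 (B2). On the D2 string (open MIDI 38), that pitch is 47 − 38 = fret 9.

9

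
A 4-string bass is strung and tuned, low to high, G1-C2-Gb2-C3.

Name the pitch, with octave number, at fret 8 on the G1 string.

Eb2

Each fret is one semitone, so G1 + 8 = Eb2.
(Equivalently spelled D#2.)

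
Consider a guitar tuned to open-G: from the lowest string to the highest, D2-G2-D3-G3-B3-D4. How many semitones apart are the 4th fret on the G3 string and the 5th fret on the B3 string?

G3 at fret 4 → B3 (MIDI 59); B3 at fret 5 → E4 (MIDI 64).
59 − 64 = -5, so the two pitches are 5 semitones apart, with E4 the higher.

5 semitones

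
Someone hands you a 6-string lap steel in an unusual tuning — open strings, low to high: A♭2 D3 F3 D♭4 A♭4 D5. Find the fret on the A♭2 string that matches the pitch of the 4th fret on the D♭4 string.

21

Fret 4 on D♭4 is MIDI 61 + 4 = 65 (F4). On the A♭2 string (open MIDI 44), that pitch is 65 − 44 = fret 21.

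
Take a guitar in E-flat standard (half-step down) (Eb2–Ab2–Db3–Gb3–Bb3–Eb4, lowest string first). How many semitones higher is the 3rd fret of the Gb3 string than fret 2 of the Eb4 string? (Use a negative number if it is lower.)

-8 semitones

Gb3 at fret 3 → A3 (MIDI 57); Eb4 at fret 2 → F4 (MIDI 65).
57 − 65 = -8, so the two pitches are 8 semitones apart.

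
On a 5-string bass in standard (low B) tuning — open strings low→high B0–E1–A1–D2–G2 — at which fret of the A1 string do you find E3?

19

E3 is 19 semitones above the open A1 (A–A#–B–C–…–D–D#–E), so it sits at fret 19.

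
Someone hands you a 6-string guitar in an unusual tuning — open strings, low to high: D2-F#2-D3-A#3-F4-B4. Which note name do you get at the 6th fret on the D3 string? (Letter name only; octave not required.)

D3 is MIDI 50. Adding 6 gives 56; 56 mod 12 = 8, i.e. G#.

G#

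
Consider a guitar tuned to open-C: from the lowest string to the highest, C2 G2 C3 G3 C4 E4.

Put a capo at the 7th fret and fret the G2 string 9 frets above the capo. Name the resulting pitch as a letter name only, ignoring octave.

The capo raises the open G2 by 7 semitones to D3; fretting 9 more gives G2 + 7 + 9 = G2 + 16 semitones, landing on B.

B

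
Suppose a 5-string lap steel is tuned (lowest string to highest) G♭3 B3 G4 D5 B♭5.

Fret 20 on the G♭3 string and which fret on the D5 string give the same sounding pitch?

G♭3 at fret 20 is G♭3 + 20 semitones = D5.
The open D5 string is 20 semitones above the open G♭3, so the same pitch on the D5 string lies at fret 20 − 20 = 0.

0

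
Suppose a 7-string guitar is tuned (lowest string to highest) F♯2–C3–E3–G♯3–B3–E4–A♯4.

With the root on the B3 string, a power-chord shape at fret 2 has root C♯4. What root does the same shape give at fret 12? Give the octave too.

Moving from fret 2 to fret 12 shifts the root by 10 semitones.
C♯4 up 10 semitones is B4.

B4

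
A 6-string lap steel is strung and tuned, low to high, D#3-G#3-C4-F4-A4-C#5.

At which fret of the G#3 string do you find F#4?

10

F#4 is 10 semitones above the open G#3 (G#–A–A#–B–…–E–F–F#), so it sits at fret 10.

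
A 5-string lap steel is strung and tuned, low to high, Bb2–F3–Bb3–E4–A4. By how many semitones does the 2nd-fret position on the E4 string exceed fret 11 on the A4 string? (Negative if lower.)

-14 semitones

E4 at fret 2 → Gb4 (MIDI 66); A4 at fret 11 → Ab5 (MIDI 80).
66 − 80 = -14, so the two pitches are 14 semitones apart.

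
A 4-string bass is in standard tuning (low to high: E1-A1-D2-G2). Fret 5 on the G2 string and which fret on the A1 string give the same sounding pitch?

15

G2 at fret 5 is G2 + 5 semitones = C3.
The open A1 string is 10 semitones below the open G2, so the same pitch on the A1 string lies at fret 5 + 10 = 15.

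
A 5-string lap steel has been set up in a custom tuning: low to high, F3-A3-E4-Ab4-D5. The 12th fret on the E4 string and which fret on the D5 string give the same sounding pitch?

2

E4 at fret 12 is E4 + 12 semitones = E5.
The open D5 string is 10 semitones above the open E4, so the same pitch on the D5 string lies at fret 12 − 10 = 2.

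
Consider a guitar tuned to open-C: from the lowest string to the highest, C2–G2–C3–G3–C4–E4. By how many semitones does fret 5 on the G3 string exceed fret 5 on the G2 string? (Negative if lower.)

12 semitones

G3 at fret 5 → C4 (MIDI 60); G2 at fret 5 → C3 (MIDI 48).
60 − 48 = 12, so the two pitches are 12 semitones apart.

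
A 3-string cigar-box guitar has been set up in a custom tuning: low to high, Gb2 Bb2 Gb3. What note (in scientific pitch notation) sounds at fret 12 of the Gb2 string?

Gb3

The open Gb2 string plus 12 semitones: Gb–G–Ab–A–…–E–F–Gb.
The walk passes from B into C once, so the octave number goes from 2 to 3.
(Equivalently spelled F#3.)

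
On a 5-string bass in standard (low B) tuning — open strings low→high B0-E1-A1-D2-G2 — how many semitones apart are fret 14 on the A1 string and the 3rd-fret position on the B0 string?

A1 at fret 14 → B2 (MIDI 47); B0 at fret 3 → D1 (MIDI 26).
47 − 26 = 21, so the two pitches are 21 semitones apart, with B2 the higher.

21 semitones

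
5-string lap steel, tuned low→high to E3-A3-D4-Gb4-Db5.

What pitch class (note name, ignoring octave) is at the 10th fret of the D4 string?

C

Each fret is one semitone, so D4 + 10 = C.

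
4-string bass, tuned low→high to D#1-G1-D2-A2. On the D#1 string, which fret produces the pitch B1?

8

B1 is 8 semitones above the open D#1 (D#–E–F–F#–G–G#–A–A#–B), so it sits at fret 8.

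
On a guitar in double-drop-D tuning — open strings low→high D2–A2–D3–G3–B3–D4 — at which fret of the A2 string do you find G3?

10

G3 is 10 semitones above the open A2 (A–A#–B–C–…–F–F#–G), so it sits at fret 10.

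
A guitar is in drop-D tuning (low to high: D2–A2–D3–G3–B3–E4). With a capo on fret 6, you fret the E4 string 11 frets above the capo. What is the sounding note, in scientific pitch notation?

A5

The capo raises the open E4 by 6 semitones to A#4; fretting 11 more gives E4 + 6 + 11 = E4 + 17 semitones = A5.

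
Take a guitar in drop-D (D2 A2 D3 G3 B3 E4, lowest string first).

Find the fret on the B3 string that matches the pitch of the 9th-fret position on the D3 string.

Fret 9 on D3 is MIDI 50 + 9 = 59 (B3). On the B3 string (open MIDI 59), that pitch is 59 − 59 = fret 0.

0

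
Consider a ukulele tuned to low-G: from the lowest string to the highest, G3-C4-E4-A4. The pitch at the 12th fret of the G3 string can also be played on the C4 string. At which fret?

Fret 12 on G3 is MIDI 55 + 12 = 67 (G4). On the C4 string (open MIDI 60), that pitch is 67 − 60 = fret 7.

7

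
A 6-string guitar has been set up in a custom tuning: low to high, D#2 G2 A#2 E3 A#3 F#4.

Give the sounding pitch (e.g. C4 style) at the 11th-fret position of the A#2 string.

The open A#2 string plus 11 semitones: A#–B–C–C#–…–G–G#–A.
The walk passes from B into C once, so the octave number goes from 2 to 3.

A3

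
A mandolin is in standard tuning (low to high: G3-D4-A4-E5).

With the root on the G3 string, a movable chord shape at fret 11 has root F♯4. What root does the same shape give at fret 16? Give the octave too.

Moving from fret 11 to fret 16 shifts the root by 5 semitones.
F♯4 up 5 semitones is B4.

B4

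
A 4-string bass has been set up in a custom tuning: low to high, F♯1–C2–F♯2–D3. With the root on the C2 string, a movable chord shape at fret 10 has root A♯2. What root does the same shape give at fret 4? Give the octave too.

E2

Moving from fret 10 to fret 4 shifts the root by -6 semitones.
A♯2 down 6 semitones is E2.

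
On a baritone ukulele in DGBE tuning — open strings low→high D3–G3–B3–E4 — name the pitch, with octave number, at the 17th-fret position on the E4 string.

A5

E4 is MIDI 64. Adding 17 gives 81, which is A5.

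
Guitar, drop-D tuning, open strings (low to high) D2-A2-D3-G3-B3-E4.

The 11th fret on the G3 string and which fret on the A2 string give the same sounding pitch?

21

Fret 11 on G3 is MIDI 55 + 11 = 66 (F#4). On the A2 string (open MIDI 45), that pitch is 66 − 45 = fret 21.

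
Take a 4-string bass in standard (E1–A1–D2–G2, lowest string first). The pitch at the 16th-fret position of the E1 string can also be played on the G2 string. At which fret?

Fret 16 on E1 is MIDI 28 + 16 = 44 (G#2). On the G2 string (open MIDI 43), that pitch is 44 − 43 = fret 1.

1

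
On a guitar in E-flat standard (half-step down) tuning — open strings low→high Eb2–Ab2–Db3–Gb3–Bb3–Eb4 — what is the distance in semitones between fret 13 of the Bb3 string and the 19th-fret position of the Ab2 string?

Bb3 at fret 13 → B4 (MIDI 71); Ab2 at fret 19 → Eb4 (MIDI 63).
71 − 63 = 8, so the two pitches are 8 semitones apart, with B4 the higher.

8 semitones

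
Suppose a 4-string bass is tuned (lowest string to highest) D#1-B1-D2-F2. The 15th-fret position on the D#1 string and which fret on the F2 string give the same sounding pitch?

1

D#1 at fret 15 is D#1 + 15 semitones = F#2.
The open F2 string is 14 semitones above the open D#1, so the same pitch on the F2 string lies at fret 15 − 14 = 1.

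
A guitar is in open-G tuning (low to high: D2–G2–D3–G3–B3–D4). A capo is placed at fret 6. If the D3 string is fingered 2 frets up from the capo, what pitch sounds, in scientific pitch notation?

A#3

The capo raises the open D3 by 6 semitones to G#3; fretting 2 more gives D3 + 6 + 2 = D3 + 8 semitones = A#3.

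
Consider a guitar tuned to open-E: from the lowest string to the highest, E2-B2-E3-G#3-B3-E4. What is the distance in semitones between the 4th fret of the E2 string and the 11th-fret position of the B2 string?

E2 at fret 4 → G#2 (MIDI 44); B2 at fret 11 → A#3 (MIDI 58).
44 − 58 = -14, so the two pitches are 14 semitones apart, with A#3 the higher.

14 semitones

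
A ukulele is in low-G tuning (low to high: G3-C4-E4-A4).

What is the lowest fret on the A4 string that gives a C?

From A4, count semitones up the chromatic scale until reaching C: A–A#–B–C — 3 steps.

3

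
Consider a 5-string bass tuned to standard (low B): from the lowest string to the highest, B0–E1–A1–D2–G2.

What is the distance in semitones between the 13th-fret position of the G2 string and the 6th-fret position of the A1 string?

G2 at fret 13 → G♯3 (MIDI 56); A1 at fret 6 → D♯2 (MIDI 39).
56 − 39 = 17, so the two pitches are 17 semitones apart, with G♯3 the higher.

17 semitones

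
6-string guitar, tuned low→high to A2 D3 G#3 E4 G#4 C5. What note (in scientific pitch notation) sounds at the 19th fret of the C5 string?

C5 is MIDI 72. Adding 19 gives 91, which is G6.

G6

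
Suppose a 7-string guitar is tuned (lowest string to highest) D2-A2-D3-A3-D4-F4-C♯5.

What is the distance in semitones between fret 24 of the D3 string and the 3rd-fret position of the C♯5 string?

D3 at fret 24 → D5 (MIDI 74); C♯5 at fret 3 → E5 (MIDI 76).
74 − 76 = -2, so the two pitches are 2 semitones apart, with E5 the higher.

2 semitones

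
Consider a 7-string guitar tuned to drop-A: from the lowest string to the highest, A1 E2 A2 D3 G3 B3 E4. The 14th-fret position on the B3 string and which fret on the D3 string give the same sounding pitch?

B3 at fret 14 is B3 + 14 semitones = C#5.
The open D3 string is 9 semitones below the open B3, so the same pitch on the D3 string lies at fret 14 + 9 = 23.

23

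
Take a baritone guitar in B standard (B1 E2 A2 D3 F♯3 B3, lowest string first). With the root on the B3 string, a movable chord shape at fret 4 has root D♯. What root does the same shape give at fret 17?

E

Moving from fret 4 to fret 17 shifts the root by 13 semitones.
D♯ up 13 semitones is E.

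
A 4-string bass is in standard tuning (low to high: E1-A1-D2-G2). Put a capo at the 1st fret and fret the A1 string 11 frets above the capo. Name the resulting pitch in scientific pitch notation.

The capo raises the open A1 by 1 semitone to A#1; fretting 11 more gives A1 + 1 + 11 = A1 + 12 semitones = A2.

A2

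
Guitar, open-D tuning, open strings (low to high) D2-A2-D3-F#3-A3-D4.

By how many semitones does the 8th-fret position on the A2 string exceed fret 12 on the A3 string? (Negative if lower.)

A2 at fret 8 → F3 (MIDI 53); A3 at fret 12 → A4 (MIDI 69).
53 − 69 = -16, so the two pitches are 16 semitones apart.

-16 semitones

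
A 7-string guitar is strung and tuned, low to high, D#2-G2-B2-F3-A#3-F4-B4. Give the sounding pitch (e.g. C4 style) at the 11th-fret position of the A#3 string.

A4

Each fret is one semitone, so A#3 + 11 = A4.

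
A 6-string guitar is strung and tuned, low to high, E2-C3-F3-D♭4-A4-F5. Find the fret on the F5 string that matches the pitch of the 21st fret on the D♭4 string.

5

Fret 21 on D♭4 is MIDI 61 + 21 = 82 (B♭5). On the F5 string (open MIDI 77), that pitch is 82 − 77 = fret 5.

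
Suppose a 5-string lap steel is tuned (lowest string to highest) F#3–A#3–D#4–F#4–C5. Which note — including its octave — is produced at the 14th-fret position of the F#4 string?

G#5

Each fret is one semitone, so F#4 + 14 = G#5.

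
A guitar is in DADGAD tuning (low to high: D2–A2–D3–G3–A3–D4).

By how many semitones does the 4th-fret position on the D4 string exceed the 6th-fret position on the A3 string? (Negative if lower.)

3 semitones

D4 at fret 4 → F#4 (MIDI 66); A3 at fret 6 → D#4 (MIDI 63).
66 − 63 = 3, so the two pitches are 3 semitones apart.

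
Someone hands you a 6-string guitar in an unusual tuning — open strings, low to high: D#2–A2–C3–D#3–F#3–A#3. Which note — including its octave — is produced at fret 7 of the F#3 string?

C#4

Each fret is one semitone, so F#3 + 7 = C#4.
(Equivalently spelled Db4.)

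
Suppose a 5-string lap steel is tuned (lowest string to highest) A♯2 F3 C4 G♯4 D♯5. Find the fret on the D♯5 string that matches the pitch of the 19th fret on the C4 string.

Fret 19 on C4 is MIDI 60 + 19 = 79 (G5). On the D♯5 string (open MIDI 75), that pitch is 79 − 75 = fret 4.

4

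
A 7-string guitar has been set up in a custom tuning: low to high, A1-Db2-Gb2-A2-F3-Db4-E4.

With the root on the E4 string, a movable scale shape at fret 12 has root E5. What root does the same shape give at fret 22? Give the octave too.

D6

Moving from fret 12 to fret 22 shifts the root by 10 semitones.
E5 up 10 semitones is D6.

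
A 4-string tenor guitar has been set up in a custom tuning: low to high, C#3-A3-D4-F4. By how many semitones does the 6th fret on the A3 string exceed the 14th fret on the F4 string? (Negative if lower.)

A3 at fret 6 → D#4 (MIDI 63); F4 at fret 14 → G5 (MIDI 79).
63 − 79 = -16, so the two pitches are 16 semitones apart.

-16 semitones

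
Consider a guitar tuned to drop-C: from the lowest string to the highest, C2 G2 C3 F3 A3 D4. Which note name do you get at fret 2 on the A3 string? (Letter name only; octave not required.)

B

The open A3 string plus 2 semitones: A–A#–B.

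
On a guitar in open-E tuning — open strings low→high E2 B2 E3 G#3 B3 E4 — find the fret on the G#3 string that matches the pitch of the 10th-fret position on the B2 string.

1

Fret 10 on B2 is MIDI 47 + 10 = 57 (A3). On the G#3 string (open MIDI 56), that pitch is 57 − 56 = fret 1.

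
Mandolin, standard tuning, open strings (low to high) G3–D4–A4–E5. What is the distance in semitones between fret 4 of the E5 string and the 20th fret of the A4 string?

9 semitones

E5 at fret 4 → G♯5 (MIDI 80); A4 at fret 20 → F6 (MIDI 89).
80 − 89 = -9, so the two pitches are 9 semitones apart, with F6 the higher.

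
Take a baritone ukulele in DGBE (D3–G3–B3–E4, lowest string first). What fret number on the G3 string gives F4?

10

F4 is 10 semitones above the open G3 (G–G#–A–A#–…–D#–E–F), so it sits at fret 10.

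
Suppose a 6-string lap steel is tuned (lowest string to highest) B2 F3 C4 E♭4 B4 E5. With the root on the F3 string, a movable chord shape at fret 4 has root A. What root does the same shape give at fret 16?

Moving from fret 4 to fret 16 shifts the root by 12 semitones.
A up 12 semitones is A.

A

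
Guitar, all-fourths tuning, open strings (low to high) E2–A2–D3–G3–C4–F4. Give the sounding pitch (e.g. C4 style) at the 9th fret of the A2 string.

The open A2 string plus 9 semitones: A–A#–B–C–C#–D–D#–E–F–F#.
The walk passes from B into C once, so the octave number goes from 2 to 3.
(Equivalently spelled G♭3.)

F♯3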